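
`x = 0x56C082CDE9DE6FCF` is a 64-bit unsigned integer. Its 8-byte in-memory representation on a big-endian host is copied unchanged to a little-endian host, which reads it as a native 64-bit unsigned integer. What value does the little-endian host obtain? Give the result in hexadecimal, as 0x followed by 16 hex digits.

Stored big-endian, the bytes at ascending addresses are 56 C0 82 CD E9 DE 6F CF.
Read back as little-endian, the first byte is least significant, giving 0xCF6FDEE9CD82C056.

0xCF6FDEE9CD82C056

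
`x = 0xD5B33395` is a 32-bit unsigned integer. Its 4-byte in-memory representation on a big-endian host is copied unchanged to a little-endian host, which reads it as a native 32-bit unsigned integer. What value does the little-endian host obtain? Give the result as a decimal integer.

Stored big-endian, the bytes at ascending addresses are D5 B3 33 95.
Read back as little-endian, the first byte is least significant, giving 0x9533B3D5.
0x9533B3D5 = 2503193557.

2503193557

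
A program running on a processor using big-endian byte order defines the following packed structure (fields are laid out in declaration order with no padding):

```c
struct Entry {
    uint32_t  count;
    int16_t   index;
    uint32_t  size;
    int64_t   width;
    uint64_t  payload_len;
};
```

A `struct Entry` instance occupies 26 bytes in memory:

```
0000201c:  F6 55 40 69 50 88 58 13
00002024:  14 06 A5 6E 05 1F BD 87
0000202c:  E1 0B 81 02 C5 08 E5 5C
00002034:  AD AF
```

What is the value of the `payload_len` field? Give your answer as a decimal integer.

9296209222844591535

`payload_len` follows `count` (4 B), `index` (2 B), `size` (4 B), `width` (8 B), so it starts at offset 4 + 2 + 4 + 8 = 18 and occupies 8 bytes.
Bytes at offsets 18..25: 81 02 C5 08 E5 5C AD AF.
Big-endian stores the most-significant byte at the lowest address.
The bytes are already most-significant first: 0x8102C508E55CADAF.
0x8102C508E55CADAF = 9296209222844591535.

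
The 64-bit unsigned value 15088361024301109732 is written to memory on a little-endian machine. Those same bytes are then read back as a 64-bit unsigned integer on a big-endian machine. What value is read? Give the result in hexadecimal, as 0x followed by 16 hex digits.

0xE41151F868A064D1

15088361024301109732 in 64-bit hexadecimal is 0xD164A068F85111E4.
Stored little-endian, the bytes at ascending addresses are E4 11 51 F8 68 A0 64 D1.
Read back as big-endian, the last byte is least significant, giving 0xE41151F868A064D1.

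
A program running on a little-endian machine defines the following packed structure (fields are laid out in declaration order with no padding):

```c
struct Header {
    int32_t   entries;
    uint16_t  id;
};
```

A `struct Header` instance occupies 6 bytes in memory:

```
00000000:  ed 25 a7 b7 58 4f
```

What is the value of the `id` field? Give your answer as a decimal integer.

`id` follows `entries` (4 bytes), so it starts at byte offset 4 and occupies 2 bytes.
Bytes at offsets 4..5: 58 4F.
Little-endian: lowest address holds the least-significant byte.
Reassemble most-significant byte first: 4F 58 → 0x4F58.
0x4F58 = 20312.

20312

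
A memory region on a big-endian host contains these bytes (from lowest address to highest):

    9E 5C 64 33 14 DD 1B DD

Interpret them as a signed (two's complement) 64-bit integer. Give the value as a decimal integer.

Big-endian: lowest address holds the most-significant byte.
The bytes are already most-significant first: 0x9E5C643314DD1BDD.
Top bit is set, so as a signed 64-bit value this is 0x9E5C643314DD1BDD − 2^64 = -7035638347303412771.

-7035638347303412771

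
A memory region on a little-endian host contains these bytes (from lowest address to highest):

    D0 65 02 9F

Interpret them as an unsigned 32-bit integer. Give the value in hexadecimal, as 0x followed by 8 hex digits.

0x9F0265D0

Little-endian: lowest address holds the least-significant byte.
Reassemble most-significant byte first: 9F 02 65 D0 → 0x9F0265D0.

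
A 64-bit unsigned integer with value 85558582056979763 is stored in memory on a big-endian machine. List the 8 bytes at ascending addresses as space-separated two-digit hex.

01 2F F7 13 BA FE 0D 33

85558582056979763 in hexadecimal, padded to 64 bits, is 0x012FF713BAFE0D33.
Split into bytes (most-significant first): 01 2F F7 13 BA FE 0D 33.
Big-endian: lowest address holds the most-significant byte.
So the memory order matches the most-significant-first order: 01 2F F7 13 BA FE 0D 33.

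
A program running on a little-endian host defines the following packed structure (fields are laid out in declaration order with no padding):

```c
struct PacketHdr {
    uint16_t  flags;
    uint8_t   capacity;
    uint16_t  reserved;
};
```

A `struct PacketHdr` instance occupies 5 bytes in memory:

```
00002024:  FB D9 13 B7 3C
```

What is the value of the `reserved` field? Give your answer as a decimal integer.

`reserved` follows `flags` (2 B), `capacity` (1 B), so it starts at offset 2 + 1 = 3 and occupies 2 bytes.
Bytes at offsets 3..4: B7 3C.
Little-endian stores the least-significant byte at the lowest address.
Reassemble most-significant byte first: 3C B7 → 0x3CB7.
0x3CB7 = 15543.

15543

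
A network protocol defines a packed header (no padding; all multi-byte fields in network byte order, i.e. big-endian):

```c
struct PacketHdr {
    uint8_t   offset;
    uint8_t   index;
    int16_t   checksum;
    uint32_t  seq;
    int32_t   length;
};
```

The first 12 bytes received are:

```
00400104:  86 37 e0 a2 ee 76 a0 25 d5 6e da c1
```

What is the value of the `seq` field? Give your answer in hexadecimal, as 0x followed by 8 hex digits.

`seq` follows `offset` (1 B), `index` (1 B), `checksum` (2 B), so it starts at offset 1 + 1 + 2 = 4 and occupies 4 bytes.
Bytes at offsets 4..7: EE 76 A0 25.
In big-endian order the high byte comes first in memory.
The bytes are already most-significant first: 0xEE76A025.

0xEE76A025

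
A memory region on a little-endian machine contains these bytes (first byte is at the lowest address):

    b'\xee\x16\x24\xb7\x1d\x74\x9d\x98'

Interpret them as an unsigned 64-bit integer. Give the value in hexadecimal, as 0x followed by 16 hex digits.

0x989D741DB72416EE

Little-endian: lowest address holds the least-significant byte.
Reassemble most-significant byte first: 98 9D 74 1D B7 24 16 EE → 0x989D741DB72416EE.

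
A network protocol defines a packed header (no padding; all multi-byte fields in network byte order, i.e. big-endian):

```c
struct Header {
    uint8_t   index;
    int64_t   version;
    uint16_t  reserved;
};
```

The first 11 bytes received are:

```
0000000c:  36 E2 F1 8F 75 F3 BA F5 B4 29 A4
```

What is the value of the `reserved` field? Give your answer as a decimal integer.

`reserved` follows `index` (1 B), `version` (8 B), so it starts at offset 1 + 8 = 9 and occupies 2 bytes.
Bytes at offsets 9..10: 29 A4.
Big-endian stores the most-significant byte at the lowest address.
The bytes are already most-significant first: 0x29A4.
0x29A4 = 10660.

10660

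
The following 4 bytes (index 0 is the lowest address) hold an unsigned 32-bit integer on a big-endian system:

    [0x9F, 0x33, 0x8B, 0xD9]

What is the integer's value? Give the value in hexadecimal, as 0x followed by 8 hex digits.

In big-endian order the high byte comes first in memory.
The bytes are already most-significant first: 0x9F338BD9.

0x9F338BD9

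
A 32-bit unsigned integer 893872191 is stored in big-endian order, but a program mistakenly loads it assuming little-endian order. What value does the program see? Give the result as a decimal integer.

1063798581

893872191 in 32-bit hexadecimal is 0x3547683F.
Stored big-endian, the bytes at ascending addresses are 35 47 68 3F.
Read back as little-endian, the first byte is least significant, giving 0x3F684735.
0x3F684735 = 1063798581.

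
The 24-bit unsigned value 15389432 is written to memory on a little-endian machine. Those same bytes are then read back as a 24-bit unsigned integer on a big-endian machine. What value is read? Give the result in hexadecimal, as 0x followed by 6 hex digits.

0xF8D2EA

15389432 in 24-bit hexadecimal is 0xEAD2F8.
Stored little-endian, the bytes at ascending addresses are F8 D2 EA.
Read back as big-endian, the last byte is least significant, giving 0xF8D2EA.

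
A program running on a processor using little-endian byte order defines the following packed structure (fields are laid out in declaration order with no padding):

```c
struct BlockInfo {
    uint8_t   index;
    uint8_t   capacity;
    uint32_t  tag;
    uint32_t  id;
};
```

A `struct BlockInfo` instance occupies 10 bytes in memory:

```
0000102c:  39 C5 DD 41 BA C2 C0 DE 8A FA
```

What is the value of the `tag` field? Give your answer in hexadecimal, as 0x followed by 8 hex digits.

`tag` follows `index` (1 B), `capacity` (1 B), so it starts at offset 1 + 1 = 2 and occupies 4 bytes.
Bytes at offsets 2..5: DD 41 BA C2.
In little-endian order the low byte comes first in memory.
Reassemble most-significant byte first: C2 BA 41 DD → 0xC2BA41DD.

0xC2BA41DD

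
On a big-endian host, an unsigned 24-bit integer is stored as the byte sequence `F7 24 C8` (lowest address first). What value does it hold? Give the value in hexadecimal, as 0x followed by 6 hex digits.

Big-endian stores the most-significant byte at the lowest address.
The bytes are already most-significant first: 0xF724C8.

0xF724C8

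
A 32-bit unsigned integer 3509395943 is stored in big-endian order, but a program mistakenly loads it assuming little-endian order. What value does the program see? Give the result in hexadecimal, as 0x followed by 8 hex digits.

3509395943 in 32-bit hexadecimal is 0xD12D21E7.
Stored big-endian, the bytes at ascending addresses are D1 2D 21 E7.
Read back as little-endian, the first byte is least significant, giving 0xE7212DD1.

0xE7212DD1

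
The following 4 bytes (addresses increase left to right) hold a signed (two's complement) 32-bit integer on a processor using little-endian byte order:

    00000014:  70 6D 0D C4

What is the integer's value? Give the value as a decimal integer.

-1005752976

In little-endian order the low byte comes first in memory.
Reassemble most-significant byte first: C4 0D 6D 70 → 0xC40D6D70.
Top bit is set, so as a signed 32-bit value this is 0xC40D6D70 − 2^32 = -1005752976.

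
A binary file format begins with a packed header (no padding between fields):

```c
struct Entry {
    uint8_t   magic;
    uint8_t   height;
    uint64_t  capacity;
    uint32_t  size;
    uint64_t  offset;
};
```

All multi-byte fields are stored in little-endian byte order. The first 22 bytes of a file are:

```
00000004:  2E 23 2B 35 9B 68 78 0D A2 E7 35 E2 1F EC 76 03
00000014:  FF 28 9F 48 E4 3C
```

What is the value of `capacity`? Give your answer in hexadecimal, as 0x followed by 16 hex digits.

`capacity` follows `magic` (1 B), `height` (1 B), so it starts at offset 1 + 1 = 2 and occupies 8 bytes.
Bytes at offsets 2..9: 2B 35 9B 68 78 0D A2 E7.
Little-endian stores the least-significant byte at the lowest address.
Reassemble most-significant byte first: E7 A2 0D 78 68 9B 35 2B → 0xE7A20D78689B352B.

0xE7A20D78689B352B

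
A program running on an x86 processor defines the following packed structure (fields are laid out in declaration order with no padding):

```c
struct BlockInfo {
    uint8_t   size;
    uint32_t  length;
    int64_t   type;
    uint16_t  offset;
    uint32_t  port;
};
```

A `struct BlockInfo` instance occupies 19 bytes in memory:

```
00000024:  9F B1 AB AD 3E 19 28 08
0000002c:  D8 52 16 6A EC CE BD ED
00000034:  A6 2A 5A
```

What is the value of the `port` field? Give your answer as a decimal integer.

`port` follows `size` (1 B), `length` (4 B), `type` (8 B), `offset` (2 B), so it starts at offset 1 + 4 + 8 + 2 = 15 and occupies 4 bytes.
Bytes at offsets 15..18: ED A6 2A 5A.
In little-endian order the low byte comes first in memory.
Reassemble most-significant byte first: 5A 2A A6 ED → 0x5A2AA6ED.
0x5A2AA6ED = 1512744685.

1512744685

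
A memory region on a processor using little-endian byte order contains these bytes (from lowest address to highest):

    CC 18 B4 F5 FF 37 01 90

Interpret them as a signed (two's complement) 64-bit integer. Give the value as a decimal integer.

-8070107484792809268

In little-endian order the low byte comes first in memory.
Reassemble most-significant byte first: 90 01 37 FF F5 B4 18 CC → 0x900137FFF5B418CC.
Top bit is set, so as a signed 64-bit value this is 0x900137FFF5B418CC − 2^64 = -8070107484792809268.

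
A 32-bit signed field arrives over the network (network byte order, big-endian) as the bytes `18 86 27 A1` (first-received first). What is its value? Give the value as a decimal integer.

411445153

In big-endian order the high byte comes first in memory.
The bytes are already most-significant first: 0x188627A1.
0x188627A1 = 411445153.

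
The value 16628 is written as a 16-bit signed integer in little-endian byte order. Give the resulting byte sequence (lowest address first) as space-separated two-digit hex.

16628 in hexadecimal, padded to 16 bits, is 0x40F4.
Split into bytes (most-significant first): 40 F4.
Little-endian: lowest address holds the least-significant byte.
So at ascending addresses the bytes are F4 40.

F4 40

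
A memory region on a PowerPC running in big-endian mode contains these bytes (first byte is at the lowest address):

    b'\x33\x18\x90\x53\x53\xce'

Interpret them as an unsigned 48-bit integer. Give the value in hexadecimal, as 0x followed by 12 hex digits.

0x3318905353CE

In big-endian order the high byte comes first in memory.
The bytes are already most-significant first: 0x3318905353CE.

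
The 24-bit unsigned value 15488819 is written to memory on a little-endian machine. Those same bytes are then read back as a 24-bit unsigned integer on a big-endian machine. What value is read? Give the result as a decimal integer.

3364844

15488819 in 24-bit hexadecimal is 0xEC5733.
Stored little-endian, the bytes at ascending addresses are 33 57 EC.
Read back as big-endian, the last byte is least significant, giving 0x3357EC.
0x3357EC = 3364844.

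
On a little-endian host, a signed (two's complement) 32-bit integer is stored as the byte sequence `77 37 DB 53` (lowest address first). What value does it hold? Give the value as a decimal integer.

Little-endian: lowest address holds the least-significant byte.
Reassemble most-significant byte first: 53 DB 37 77 → 0x53DB3777.
0x53DB3777 = 1406875511.

1406875511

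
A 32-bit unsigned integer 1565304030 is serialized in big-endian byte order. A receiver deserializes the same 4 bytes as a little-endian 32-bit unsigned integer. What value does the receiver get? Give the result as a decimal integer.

3735309405

1565304030 in 32-bit hexadecimal is 0x5D4CA4DE.
Stored big-endian, the bytes at ascending addresses are 5D 4C A4 DE.
Read back as little-endian, the first byte is least significant, giving 0xDEA44C5D.
0xDEA44C5D = 3735309405.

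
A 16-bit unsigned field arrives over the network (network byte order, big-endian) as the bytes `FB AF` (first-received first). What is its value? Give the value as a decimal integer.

Big-endian: lowest address holds the most-significant byte.
The bytes are already most-significant first: 0xFBAF.
0xFBAF = 64431.

64431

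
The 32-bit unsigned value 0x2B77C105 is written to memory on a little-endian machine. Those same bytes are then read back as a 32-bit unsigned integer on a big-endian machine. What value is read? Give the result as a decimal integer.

96565035

Stored little-endian, the bytes at ascending addresses are 05 C1 77 2B.
Read back as big-endian, the last byte is least significant, giving 0x05C1772B.
0x05C1772B = 96565035.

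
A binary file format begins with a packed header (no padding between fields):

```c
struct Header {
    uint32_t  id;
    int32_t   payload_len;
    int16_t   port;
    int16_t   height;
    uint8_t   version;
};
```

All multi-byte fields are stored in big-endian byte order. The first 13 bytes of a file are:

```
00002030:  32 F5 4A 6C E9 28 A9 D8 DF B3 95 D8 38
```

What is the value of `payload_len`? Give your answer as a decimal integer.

-383211048

`payload_len` follows `id` (4 bytes), so it starts at byte offset 4 and occupies 4 bytes.
Bytes at offsets 4..7: E9 28 A9 D8.
Big-endian: lowest address holds the most-significant byte.
The bytes are already most-significant first: 0xE928A9D8.
Top bit is set, so as a signed 32-bit value this is 0xE928A9D8 − 2^32 = -383211048.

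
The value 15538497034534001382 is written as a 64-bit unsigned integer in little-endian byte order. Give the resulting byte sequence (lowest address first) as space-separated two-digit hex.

15538497034534001382 in hexadecimal, padded to 64 bits, is 0xD7A3D4B9F6DC1AE6.
Split into bytes (most-significant first): D7 A3 D4 B9 F6 DC 1A E6.
Little-endian: lowest address holds the least-significant byte.
So at ascending addresses the bytes are E6 1A DC F6 B9 D4 A3 D7.

E6 1A DC F6 B9 D4 A3 D7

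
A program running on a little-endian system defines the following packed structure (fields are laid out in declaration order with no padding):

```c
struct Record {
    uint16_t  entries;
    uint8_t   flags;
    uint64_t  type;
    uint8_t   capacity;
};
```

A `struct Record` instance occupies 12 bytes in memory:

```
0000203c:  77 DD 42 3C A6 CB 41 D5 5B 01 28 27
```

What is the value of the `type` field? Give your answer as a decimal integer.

2882686207983855164

`type` follows `entries` (2 B), `flags` (1 B), so it starts at offset 2 + 1 = 3 and occupies 8 bytes.
Bytes at offsets 3..10: 3C A6 CB 41 D5 5B 01 28.
Little-endian stores the least-significant byte at the lowest address.
Reassemble most-significant byte first: 28 01 5B D5 41 CB A6 3C → 0x28015BD541CBA63C.
0x28015BD541CBA63C = 2882686207983855164.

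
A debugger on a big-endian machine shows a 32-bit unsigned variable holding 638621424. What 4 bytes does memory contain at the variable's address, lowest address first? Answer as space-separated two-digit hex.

638621424 in hexadecimal, padded to 32 bits, is 0x261096F0.
Split into bytes (most-significant first): 26 10 96 F0.
In big-endian order the high byte comes first in memory.
So the memory order matches the most-significant-first order: 26 10 96 F0.

26 10 96 F0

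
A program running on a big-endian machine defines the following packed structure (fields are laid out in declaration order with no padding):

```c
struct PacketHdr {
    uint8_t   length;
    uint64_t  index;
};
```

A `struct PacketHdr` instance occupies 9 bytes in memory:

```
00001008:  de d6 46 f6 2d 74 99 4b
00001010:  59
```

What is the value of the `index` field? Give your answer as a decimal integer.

`index` follows `length` (1 byte), so it starts at byte offset 1 and occupies 8 bytes.
Bytes at offsets 1..8: D6 46 F6 2D 74 99 4B 59.
In big-endian order the high byte comes first in memory.
The bytes are already most-significant first: 0xD646F62D74994B59.
0xD646F62D74994B59 = 15440299047576488793.

15440299047576488793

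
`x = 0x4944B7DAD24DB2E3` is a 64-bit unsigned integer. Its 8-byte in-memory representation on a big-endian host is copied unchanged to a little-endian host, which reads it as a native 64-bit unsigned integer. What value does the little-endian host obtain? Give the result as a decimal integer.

16407261960472052809

Stored big-endian, the bytes at ascending addresses are 49 44 B7 DA D2 4D B2 E3.
Read back as little-endian, the first byte is least significant, giving 0xE3B24DD2DAB74449.
0xE3B24DD2DAB74449 = 16407261960472052809.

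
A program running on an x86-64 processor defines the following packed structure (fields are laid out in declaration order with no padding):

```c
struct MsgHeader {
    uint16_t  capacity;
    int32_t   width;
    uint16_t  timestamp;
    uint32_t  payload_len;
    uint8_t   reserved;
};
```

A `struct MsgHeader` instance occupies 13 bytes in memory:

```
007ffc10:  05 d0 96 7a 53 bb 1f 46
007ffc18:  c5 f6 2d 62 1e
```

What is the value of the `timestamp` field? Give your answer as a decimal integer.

`timestamp` follows `capacity` (2 B), `width` (4 B), so it starts at offset 2 + 4 = 6 and occupies 2 bytes.
Bytes at offsets 6..7: 1F 46.
Little-endian: lowest address holds the least-significant byte.
Reassemble most-significant byte first: 46 1F → 0x461F.
0x461F = 17951.

17951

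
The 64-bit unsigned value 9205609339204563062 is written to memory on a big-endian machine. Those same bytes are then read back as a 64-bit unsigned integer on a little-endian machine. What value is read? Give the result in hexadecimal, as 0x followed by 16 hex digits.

0x76704EACEBE4C07F

9205609339204563062 in 64-bit hexadecimal is 0x7FC0E4EBAC4E7076.
Stored big-endian, the bytes at ascending addresses are 7F C0 E4 EB AC 4E 70 76.
Read back as little-endian, the first byte is least significant, giving 0x76704EACEBE4C07F.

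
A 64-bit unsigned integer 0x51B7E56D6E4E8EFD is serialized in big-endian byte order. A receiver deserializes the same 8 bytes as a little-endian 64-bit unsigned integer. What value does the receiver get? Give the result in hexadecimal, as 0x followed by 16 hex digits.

Stored big-endian, the bytes at ascending addresses are 51 B7 E5 6D 6E 4E 8E FD.
Read back as little-endian, the first byte is least significant, giving 0xFD8E4E6E6DE5B751.

0xFD8E4E6E6DE5B751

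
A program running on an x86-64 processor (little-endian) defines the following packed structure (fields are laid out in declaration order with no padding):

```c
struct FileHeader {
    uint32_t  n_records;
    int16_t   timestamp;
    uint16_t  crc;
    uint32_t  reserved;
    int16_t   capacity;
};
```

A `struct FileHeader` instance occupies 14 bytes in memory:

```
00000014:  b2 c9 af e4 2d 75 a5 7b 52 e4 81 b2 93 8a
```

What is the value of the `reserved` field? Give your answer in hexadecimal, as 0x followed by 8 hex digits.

`reserved` follows `n_records` (4 B), `timestamp` (2 B), `crc` (2 B), so it starts at offset 4 + 2 + 2 = 8 and occupies 4 bytes.
Bytes at offsets 8..11: 52 E4 81 B2.
Little-endian stores the least-significant byte at the lowest address.
Reassemble most-significant byte first: B2 81 E4 52 → 0xB281E452.

0xB281E452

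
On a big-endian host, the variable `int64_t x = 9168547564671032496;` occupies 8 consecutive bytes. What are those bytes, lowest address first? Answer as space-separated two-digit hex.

9168547564671032496 in hexadecimal, padded to 64 bits, is 0x7F3D396EDA7D5CB0.
Split into bytes (most-significant first): 7F 3D 39 6E DA 7D 5C B0.
In big-endian order the high byte comes first in memory.
So the memory order matches the most-significant-first order: 7F 3D 39 6E DA 7D 5C B0.

7F 3D 39 6E DA 7D 5C B0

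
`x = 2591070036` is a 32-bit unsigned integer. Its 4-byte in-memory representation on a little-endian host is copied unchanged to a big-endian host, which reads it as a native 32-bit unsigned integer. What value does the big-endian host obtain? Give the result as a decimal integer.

1419210906

2591070036 in 32-bit hexadecimal is 0x9A709754.
Stored little-endian, the bytes at ascending addresses are 54 97 70 9A.
Read back as big-endian, the last byte is least significant, giving 0x5497709A.
0x5497709A = 1419210906.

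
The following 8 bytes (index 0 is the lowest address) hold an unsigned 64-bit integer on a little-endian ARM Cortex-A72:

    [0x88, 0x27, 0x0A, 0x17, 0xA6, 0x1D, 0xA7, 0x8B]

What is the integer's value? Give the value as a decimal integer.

Little-endian: lowest address holds the least-significant byte.
Reassemble most-significant byte first: 8B A7 1D A6 17 0A 27 88 → 0x8BA71DA6170A2788.
0x8BA71DA6170A2788 = 10063044491570980744.

10063044491570980744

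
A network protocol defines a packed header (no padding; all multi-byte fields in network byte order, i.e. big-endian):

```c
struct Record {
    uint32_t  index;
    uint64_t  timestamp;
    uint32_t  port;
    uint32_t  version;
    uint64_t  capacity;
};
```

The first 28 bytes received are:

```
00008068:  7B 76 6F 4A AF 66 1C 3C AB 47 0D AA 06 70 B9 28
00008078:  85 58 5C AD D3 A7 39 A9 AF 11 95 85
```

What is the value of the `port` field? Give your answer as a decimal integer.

108050728

`port` follows `index` (4 B), `timestamp` (8 B), so it starts at offset 4 + 8 = 12 and occupies 4 bytes.
Bytes at offsets 12..15: 06 70 B9 28.
In big-endian order the high byte comes first in memory.
The bytes are already most-significant first: 0x0670B928.
0x0670B928 = 108050728.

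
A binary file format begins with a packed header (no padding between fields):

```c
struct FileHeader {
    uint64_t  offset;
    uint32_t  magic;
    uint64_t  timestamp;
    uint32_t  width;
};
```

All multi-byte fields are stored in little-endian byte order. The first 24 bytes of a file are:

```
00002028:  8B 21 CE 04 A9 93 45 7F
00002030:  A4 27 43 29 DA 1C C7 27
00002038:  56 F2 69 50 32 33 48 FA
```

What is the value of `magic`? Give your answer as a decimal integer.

`magic` follows `offset` (8 bytes), so it starts at byte offset 8 and occupies 4 bytes.
Bytes at offsets 8..11: A4 27 43 29.
Little-endian stores the least-significant byte at the lowest address.
Reassemble most-significant byte first: 29 43 27 A4 → 0x294327A4.
0x294327A4 = 692266916.

692266916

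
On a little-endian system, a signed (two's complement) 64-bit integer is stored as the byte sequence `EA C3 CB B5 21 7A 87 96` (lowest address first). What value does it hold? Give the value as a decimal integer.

Little-endian: lowest address holds the least-significant byte.
Reassemble most-significant byte first: 96 87 7A 21 B5 CB C3 EA → 0x96877A21B5CBC3EA.
Top bit is set, so as a signed 64-bit value this is 0x96877A21B5CBC3EA − 2^64 = -7599971560961883158.

-7599971560961883158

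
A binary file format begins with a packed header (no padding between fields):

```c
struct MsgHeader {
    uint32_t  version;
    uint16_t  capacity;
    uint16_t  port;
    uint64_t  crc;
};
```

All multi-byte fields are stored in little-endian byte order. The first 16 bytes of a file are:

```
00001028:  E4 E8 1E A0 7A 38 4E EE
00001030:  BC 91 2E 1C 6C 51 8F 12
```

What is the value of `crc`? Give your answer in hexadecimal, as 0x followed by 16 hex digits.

`crc` follows `version` (4 B), `capacity` (2 B), `port` (2 B), so it starts at offset 4 + 2 + 2 = 8 and occupies 8 bytes.
Bytes at offsets 8..15: BC 91 2E 1C 6C 51 8F 12.
Little-endian stores the least-significant byte at the lowest address.
Reassemble most-significant byte first: 12 8F 51 6C 1C 2E 91 BC → 0x128F516C1C2E91BC.

0x128F516C1C2E91BC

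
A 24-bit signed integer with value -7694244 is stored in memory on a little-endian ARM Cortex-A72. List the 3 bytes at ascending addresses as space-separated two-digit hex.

5C 98 8A

Two's complement of -7694244 in 24 bits: 7694244 = 0x7567A4; invert → 0x8A985B; add 1 → 0x8A985C.
Split into bytes (most-significant first): 8A 98 5C.
Little-endian stores the least-significant byte at the lowest address.
So at ascending addresses the bytes are 5C 98 8A.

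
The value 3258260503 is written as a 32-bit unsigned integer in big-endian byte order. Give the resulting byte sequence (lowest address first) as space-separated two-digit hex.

3258260503 in hexadecimal, padded to 32 bits, is 0xC2351C17.
Split into bytes (most-significant first): C2 35 1C 17.
Big-endian stores the most-significant byte at the lowest address.
So the memory order matches the most-significant-first order: C2 35 1C 17.

C2 35 1C 17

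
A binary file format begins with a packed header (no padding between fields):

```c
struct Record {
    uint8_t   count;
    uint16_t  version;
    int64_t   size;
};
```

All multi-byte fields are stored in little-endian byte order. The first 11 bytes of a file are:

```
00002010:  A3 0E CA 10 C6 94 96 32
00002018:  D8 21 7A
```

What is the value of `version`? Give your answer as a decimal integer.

`version` follows `count` (1 byte), so it starts at byte offset 1 and occupies 2 bytes.
Bytes at offsets 1..2: 0E CA.
In little-endian order the low byte comes first in memory.
Reassemble most-significant byte first: CA 0E → 0xCA0E.
0xCA0E = 51726.

51726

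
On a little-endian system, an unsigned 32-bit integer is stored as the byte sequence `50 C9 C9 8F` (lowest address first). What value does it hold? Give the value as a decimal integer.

In little-endian order the low byte comes first in memory.
Reassemble most-significant byte first: 8F C9 C9 50 → 0x8FC9C950.
0x8FC9C950 = 2412366160.

2412366160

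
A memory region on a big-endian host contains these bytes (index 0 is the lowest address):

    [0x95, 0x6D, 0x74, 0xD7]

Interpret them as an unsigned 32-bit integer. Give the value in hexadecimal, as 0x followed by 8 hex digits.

0x956D74D7

Big-endian: lowest address holds the most-significant byte.
The bytes are already most-significant first: 0x956D74D7.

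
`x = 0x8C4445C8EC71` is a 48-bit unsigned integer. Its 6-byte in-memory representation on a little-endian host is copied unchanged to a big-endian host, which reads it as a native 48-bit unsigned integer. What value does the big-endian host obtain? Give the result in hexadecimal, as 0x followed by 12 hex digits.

Stored little-endian, the bytes at ascending addresses are 71 EC C8 45 44 8C.
Read back as big-endian, the last byte is least significant, giving 0x71ECC845448C.

0x71ECC845448C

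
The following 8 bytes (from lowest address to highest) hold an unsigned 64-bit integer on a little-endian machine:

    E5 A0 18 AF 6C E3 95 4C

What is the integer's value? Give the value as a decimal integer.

5518566974346010853

In little-endian order the low byte comes first in memory.
Reassemble most-significant byte first: 4C 95 E3 6C AF 18 A0 E5 → 0x4C95E36CAF18A0E5.
0x4C95E36CAF18A0E5 = 5518566974346010853.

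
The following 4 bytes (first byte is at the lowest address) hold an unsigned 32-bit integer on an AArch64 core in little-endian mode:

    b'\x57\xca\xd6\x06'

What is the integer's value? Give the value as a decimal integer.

Little-endian stores the least-significant byte at the lowest address.
Reassemble most-significant byte first: 06 D6 CA 57 → 0x06D6CA57.
0x06D6CA57 = 114739799.

114739799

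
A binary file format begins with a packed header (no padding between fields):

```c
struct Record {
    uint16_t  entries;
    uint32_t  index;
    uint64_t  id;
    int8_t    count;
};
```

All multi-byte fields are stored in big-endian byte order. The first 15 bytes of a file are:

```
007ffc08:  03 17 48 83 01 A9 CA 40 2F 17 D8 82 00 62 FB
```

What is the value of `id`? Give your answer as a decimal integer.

`id` follows `entries` (2 B), `index` (4 B), so it starts at offset 2 + 4 = 6 and occupies 8 bytes.
Bytes at offsets 6..13: CA 40 2F 17 D8 82 00 62.
Big-endian stores the most-significant byte at the lowest address.
The bytes are already most-significant first: 0xCA402F17D8820062.
0xCA402F17D8820062 = 14573700173634076770.

14573700173634076770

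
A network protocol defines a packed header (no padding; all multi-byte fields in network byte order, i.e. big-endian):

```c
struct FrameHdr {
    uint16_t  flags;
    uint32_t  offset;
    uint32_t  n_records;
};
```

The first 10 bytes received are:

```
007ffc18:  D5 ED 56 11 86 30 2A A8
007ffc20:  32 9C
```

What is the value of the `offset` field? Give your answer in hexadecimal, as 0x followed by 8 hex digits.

0x56118630

`offset` follows `flags` (2 bytes), so it starts at byte offset 2 and occupies 4 bytes.
Bytes at offsets 2..5: 56 11 86 30.
Big-endian: lowest address holds the most-significant byte.
The bytes are already most-significant first: 0x56118630.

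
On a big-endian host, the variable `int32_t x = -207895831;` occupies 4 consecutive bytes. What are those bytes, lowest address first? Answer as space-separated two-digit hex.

F3 9B C2 E9

Two's complement of -207895831 in 32 bits: 207895831 = 0x0C643D17; invert → 0xF39BC2E8; add 1 → 0xF39BC2E9.
Split into bytes (most-significant first): F3 9B C2 E9.
Big-endian: lowest address holds the most-significant byte.
So the memory order matches the most-significant-first order: F3 9B C2 E9.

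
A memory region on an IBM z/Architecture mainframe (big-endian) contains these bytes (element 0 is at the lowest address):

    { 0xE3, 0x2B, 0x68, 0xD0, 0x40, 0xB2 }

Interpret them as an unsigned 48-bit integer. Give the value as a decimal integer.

249775581577394

Big-endian stores the most-significant byte at the lowest address.
The bytes are already most-significant first: 0xE32B68D040B2.
0xE32B68D040B2 = 249775581577394.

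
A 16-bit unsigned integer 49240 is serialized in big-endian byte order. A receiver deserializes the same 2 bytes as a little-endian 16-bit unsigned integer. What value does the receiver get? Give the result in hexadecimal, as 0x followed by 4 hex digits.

0x58C0

49240 in 16-bit hexadecimal is 0xC058.
Stored big-endian, the bytes at ascending addresses are C0 58.
Read back as little-endian, the first byte is least significant, giving 0x58C0.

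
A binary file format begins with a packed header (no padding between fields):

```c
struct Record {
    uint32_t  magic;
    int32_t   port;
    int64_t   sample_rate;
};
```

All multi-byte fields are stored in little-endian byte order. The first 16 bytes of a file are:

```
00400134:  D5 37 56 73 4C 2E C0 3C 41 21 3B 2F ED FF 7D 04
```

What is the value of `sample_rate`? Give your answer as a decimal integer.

323696142405280065

`sample_rate` follows `magic` (4 B), `port` (4 B), so it starts at offset 4 + 4 = 8 and occupies 8 bytes.
Bytes at offsets 8..15: 41 21 3B 2F ED FF 7D 04.
Little-endian: lowest address holds the least-significant byte.
Reassemble most-significant byte first: 04 7D FF ED 2F 3B 21 41 → 0x047DFFED2F3B2141.
0x047DFFED2F3B2141 = 323696142405280065.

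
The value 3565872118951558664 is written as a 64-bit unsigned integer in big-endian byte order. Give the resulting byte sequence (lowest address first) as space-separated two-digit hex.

3565872118951558664 in hexadecimal, padded to 64 bits, is 0x317C85CCA493BE08.
Split into bytes (most-significant first): 31 7C 85 CC A4 93 BE 08.
Big-endian: lowest address holds the most-significant byte.
So the memory order matches the most-significant-first order: 31 7C 85 CC A4 93 BE 08.

31 7C 85 CC A4 93 BE 08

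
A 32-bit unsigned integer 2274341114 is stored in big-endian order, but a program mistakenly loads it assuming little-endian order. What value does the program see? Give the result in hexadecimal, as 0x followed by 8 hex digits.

2274341114 in 32-bit hexadecimal is 0x878FB0FA.
Stored big-endian, the bytes at ascending addresses are 87 8F B0 FA.
Read back as little-endian, the first byte is least significant, giving 0xFAB08F87.

0xFAB08F87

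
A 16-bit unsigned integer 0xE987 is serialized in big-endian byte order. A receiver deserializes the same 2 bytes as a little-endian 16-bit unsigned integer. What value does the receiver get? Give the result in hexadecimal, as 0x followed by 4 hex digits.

Stored big-endian, the bytes at ascending addresses are E9 87.
Read back as little-endian, the first byte is least significant, giving 0x87E9.

0x87E9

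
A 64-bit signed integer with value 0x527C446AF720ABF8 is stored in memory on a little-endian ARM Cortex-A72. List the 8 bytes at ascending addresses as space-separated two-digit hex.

Split into bytes (most-significant first): 52 7C 44 6A F7 20 AB F8.
Little-endian: lowest address holds the least-significant byte.
So at ascending addresses the bytes are F8 AB 20 F7 6A 44 7C 52.

F8 AB 20 F7 6A 44 7C 52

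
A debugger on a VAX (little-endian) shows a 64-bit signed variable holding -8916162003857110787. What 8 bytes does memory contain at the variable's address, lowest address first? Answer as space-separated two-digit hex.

FD 08 43 B8 E5 6D 43 84

Two's complement of -8916162003857110787 in 64 bits: 8916162003857110787 = 0x7BBC921A47BCF703; invert → 0x84436DE5B84308FC; add 1 → 0x84436DE5B84308FD.
Split into bytes (most-significant first): 84 43 6D E5 B8 43 08 FD.
Little-endian: lowest address holds the least-significant byte.
So at ascending addresses the bytes are FD 08 43 B8 E5 6D 43 84.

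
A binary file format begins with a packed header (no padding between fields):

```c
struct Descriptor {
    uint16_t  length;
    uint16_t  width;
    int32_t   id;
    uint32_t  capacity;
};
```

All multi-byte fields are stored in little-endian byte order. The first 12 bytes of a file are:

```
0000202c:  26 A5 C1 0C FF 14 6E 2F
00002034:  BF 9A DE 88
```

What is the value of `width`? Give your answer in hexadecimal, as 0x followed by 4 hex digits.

`width` follows `length` (2 bytes), so it starts at byte offset 2 and occupies 2 bytes.
Bytes at offsets 2..3: C1 0C.
Little-endian: lowest address holds the least-significant byte.
Reassemble most-significant byte first: 0C C1 → 0x0CC1.

0x0CC1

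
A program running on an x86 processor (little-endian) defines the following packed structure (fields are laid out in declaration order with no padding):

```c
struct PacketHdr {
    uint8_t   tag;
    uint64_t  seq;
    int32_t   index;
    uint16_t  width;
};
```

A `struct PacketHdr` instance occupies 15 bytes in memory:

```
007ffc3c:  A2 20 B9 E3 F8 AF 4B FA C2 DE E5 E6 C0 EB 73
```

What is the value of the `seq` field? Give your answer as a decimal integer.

`seq` follows `tag` (1 byte), so it starts at byte offset 1 and occupies 8 bytes.
Bytes at offsets 1..8: 20 B9 E3 F8 AF 4B FA C2.
Little-endian stores the least-significant byte at the lowest address.
Reassemble most-significant byte first: C2 FA 4B AF F8 E3 B9 20 → 0xC2FA4BAFF8E3B920.
0xC2FA4BAFF8E3B920 = 14049625206702717216.

14049625206702717216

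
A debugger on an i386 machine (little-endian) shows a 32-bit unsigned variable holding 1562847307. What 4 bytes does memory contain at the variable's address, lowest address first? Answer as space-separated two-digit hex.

1562847307 in hexadecimal, padded to 32 bits, is 0x5D27284B.
Split into bytes (most-significant first): 5D 27 28 4B.
Little-endian: lowest address holds the least-significant byte.
So at ascending addresses the bytes are 4B 28 27 5D.

4B 28 27 5D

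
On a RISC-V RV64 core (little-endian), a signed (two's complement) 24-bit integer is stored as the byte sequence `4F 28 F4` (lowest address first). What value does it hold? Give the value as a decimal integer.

Little-endian: lowest address holds the least-significant byte.
Reassemble most-significant byte first: F4 28 4F → 0xF4284F.
Top bit is set, so as a signed 24-bit value this is 0xF4284F − 2^24 = -776113.

-776113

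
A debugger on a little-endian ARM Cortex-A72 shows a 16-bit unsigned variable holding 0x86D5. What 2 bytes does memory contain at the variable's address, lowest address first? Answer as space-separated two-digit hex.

D5 86

Split into bytes (most-significant first): 86 D5.
Little-endian: lowest address holds the least-significant byte.
So at ascending addresses the bytes are D5 86.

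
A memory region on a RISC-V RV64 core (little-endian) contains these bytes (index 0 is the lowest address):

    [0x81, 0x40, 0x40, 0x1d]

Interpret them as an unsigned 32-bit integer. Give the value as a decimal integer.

Little-endian: lowest address holds the least-significant byte.
Reassemble most-significant byte first: 1D 40 40 81 → 0x1D404081.
0x1D404081 = 490750081.

490750081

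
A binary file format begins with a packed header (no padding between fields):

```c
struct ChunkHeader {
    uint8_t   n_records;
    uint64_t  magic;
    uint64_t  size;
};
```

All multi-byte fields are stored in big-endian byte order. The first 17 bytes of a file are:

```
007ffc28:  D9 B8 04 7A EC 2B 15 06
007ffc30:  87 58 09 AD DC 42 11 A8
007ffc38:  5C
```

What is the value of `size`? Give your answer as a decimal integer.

`size` follows `n_records` (1 B), `magic` (8 B), so it starts at offset 1 + 8 = 9 and occupies 8 bytes.
Bytes at offsets 9..16: 58 09 AD DC 42 11 A8 5C.
In big-endian order the high byte comes first in memory.
The bytes are already most-significant first: 0x5809ADDC4211A85C.
0x5809ADDC4211A85C = 6343792711640918108.

6343792711640918108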